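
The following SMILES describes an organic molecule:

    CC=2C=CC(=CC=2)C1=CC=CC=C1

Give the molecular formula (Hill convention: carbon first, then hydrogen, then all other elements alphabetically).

Walk through each heavy atom and fill implicit hydrogens from standard valence (C 4, N 3, O 2, S 2, halogen 1):
  atom 1: C, bond orders sum to 1 (valence 4) → 3 H
  atom 2: C, bond orders sum to 4 (valence 4) → 0 H
  atom 3: C, bond orders sum to 3 (valence 4) → 1 H
  atom 4: C, bond orders sum to 3 (valence 4) → 1 H
  atom 5: C, bond orders sum to 4 (valence 4) → 0 H
  atom 6: C, bond orders sum to 3 (valence 4) → 1 H
  atom 7: C, bond orders sum to 3 (valence 4) → 1 H
  atom 8: C, bond orders sum to 4 (valence 4) → 0 H
  atom 9: C, bond orders sum to 3 (valence 4) → 1 H
  atom 10: C, bond orders sum to 3 (valence 4) → 1 H
  atom 11: C, bond orders sum to 3 (valence 4) → 1 H
  atom 12: C, bond orders sum to 3 (valence 4) → 1 H
  atom 13: C, bond orders sum to 3 (valence 4) → 1 H
Totals → C:13, H:12.

C13H12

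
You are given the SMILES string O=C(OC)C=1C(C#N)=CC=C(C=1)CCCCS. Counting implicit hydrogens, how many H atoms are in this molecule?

Walk through each heavy atom and fill implicit hydrogens from standard valence (C 4, N 3, O 2, S 2, halogen 1):
  atom 1: O, bond orders sum to 2 (valence 2) → 0 H
  atom 2: C, bond orders sum to 4 (valence 4) → 0 H
  atom 3: O, bond orders sum to 2 (valence 2) → 0 H
  atom 4: C, bond orders sum to 1 (valence 4) → 3 H
  atom 5: C, bond orders sum to 4 (valence 4) → 0 H
  atom 6: C, bond orders sum to 4 (valence 4) → 0 H
  atom 7: C, bond orders sum to 4 (valence 4) → 0 H
  atom 8: N, bond orders sum to 3 (valence 3) → 0 H
  atom 9: C, bond orders sum to 3 (valence 4) → 1 H
  atom 10: C, bond orders sum to 3 (valence 4) → 1 H
  atom 11: C, bond orders sum to 4 (valence 4) → 0 H
  atom 12: C, bond orders sum to 3 (valence 4) → 1 H
  atom 13: C, bond orders sum to 2 (valence 4) → 2 H
  atom 14: C, bond orders sum to 2 (valence 4) → 2 H
  atom 15: C, bond orders sum to 2 (valence 4) → 2 H
  atom 16: C, bond orders sum to 2 (valence 4) → 2 H
  atom 17: S, bond orders sum to 1 (valence 2) → 1 H
Total hydrogens: 15.

15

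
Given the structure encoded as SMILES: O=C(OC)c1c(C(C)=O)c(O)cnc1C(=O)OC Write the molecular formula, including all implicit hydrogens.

C11H11NO6

Walk through each heavy atom and fill implicit hydrogens from standard valence (C 4, N 3, O 2, S 2, halogen 1); for lowercase aromatic atoms, an aromatic c carries 1 H when it has two neighbours and 0 H with three, and aromatic n carries 0 H:
  atom 1: O, bond orders sum to 2 (valence 2) → 0 H
  atom 2: C, bond orders sum to 4 (valence 4) → 0 H
  atom 3: O, bond orders sum to 2 (valence 2) → 0 H
  atom 4: C, bond orders sum to 1 (valence 4) → 3 H
  atom 5: aromatic c, 3 neighbours → 0 H
  atom 6: aromatic c, 3 neighbours → 0 H
  atom 7: C, bond orders sum to 4 (valence 4) → 0 H
  atom 8: C, bond orders sum to 1 (valence 4) → 3 H
  atom 9: O, bond orders sum to 2 (valence 2) → 0 H
  atom 10: aromatic c, 3 neighbours → 0 H
  atom 11: O, bond orders sum to 1 (valence 2) → 1 H
  atom 12: aromatic c, 2 neighbours → 1 H
  atom 13: aromatic n, 2 neighbours → 0 H
  atom 14: aromatic c, 3 neighbours → 0 H
  atom 15: C, bond orders sum to 4 (valence 4) → 0 H
  atom 16: O, bond orders sum to 2 (valence 2) → 0 H
  atom 17: O, bond orders sum to 2 (valence 2) → 0 H
  atom 18: C, bond orders sum to 1 (valence 4) → 3 H
Totals → C:11, H:11, N:1, O:6.
In Hill order: C11H11NO6.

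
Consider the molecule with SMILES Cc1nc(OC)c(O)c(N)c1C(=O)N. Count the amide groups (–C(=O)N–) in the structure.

The amide motif appears at heavy-atom position 12 in the SMILES.
Other groups present: 1 ether, 1 hydroxyl, 1 primary amine.
Amide count: 1.

1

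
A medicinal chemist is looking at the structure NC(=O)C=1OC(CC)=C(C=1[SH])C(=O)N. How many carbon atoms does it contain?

Count every carbon token in the SMILES (each C, including those in ring-closure positions and inside branches).
Carbon count: 8.

8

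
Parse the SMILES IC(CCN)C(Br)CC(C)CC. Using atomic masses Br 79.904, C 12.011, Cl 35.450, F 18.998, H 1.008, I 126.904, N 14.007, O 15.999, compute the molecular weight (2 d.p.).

348.07 g/mol

First, the molecular formula is C9H19BrIN (counting implicit H from valence).
  Br: 1 × 79.904 = 79.904
  C: 9 × 12.011 = 108.099
  H: 19 × 1.008 = 19.152
  I: 1 × 126.904 = 126.904
  N: 1 × 14.007 = 14.007
Sum: 1×79.904 + 9×12.011 + 19×1.008 + 1×126.904 + 1×14.007 = 348.066 → 348.07 g/mol.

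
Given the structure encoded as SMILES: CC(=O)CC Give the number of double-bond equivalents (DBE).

Molecular formula: C4H8O.
DoU = (2C + 2 + N − H − X) / 2, where X is the halogen count and O/S are ignored.
    = (2·4 + 2 + 0 − 8 − 0) / 2 = 2 / 2 = 1.

1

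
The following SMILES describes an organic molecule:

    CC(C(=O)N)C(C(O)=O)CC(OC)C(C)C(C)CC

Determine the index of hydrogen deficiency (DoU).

Degree of unsaturation = (number of rings) + (number of π bonds).
Ring closures in the SMILES: 0.
π bonds: 2 double bonds (each 1 DoU) → 2 DoU from unsaturation.
Total DoU = 0 + 2 = 2.

2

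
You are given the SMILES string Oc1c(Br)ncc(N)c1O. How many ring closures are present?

In SMILES, each pair of matching ring-closure digits denotes one ring-closing bond; the number of such bonds equals the number of independent rings.
Ring-closure bonds here: 1.

1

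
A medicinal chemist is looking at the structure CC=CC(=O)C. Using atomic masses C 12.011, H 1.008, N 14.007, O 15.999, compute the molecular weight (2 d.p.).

84.12 g/mol

First, the molecular formula is C5H8O (counting implicit H from valence).
  C: 5 × 12.011 = 60.055
  H: 8 × 1.008 = 8.064
  O: 1 × 15.999 = 15.999
Sum: 5×12.011 + 8×1.008 + 1×15.999 = 84.118 → 84.12 g/mol.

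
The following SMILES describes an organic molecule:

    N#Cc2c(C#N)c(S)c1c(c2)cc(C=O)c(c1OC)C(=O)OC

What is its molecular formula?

Walk through each heavy atom and fill implicit hydrogens from standard valence (C 4, N 3, O 2, S 2, halogen 1); for lowercase aromatic atoms, an aromatic c carries 1 H when it has two neighbours and 0 H with three, and aromatic n carries 0 H:
  atom 1: N, bond orders sum to 3 (valence 3) → 0 H
  atom 2: C, bond orders sum to 4 (valence 4) → 0 H
  atom 3: aromatic c, 3 neighbours → 0 H
  atom 4: aromatic c, 3 neighbours → 0 H
  atom 5: C, bond orders sum to 4 (valence 4) → 0 H
  atom 6: N, bond orders sum to 3 (valence 3) → 0 H
  atom 7: aromatic c, 3 neighbours → 0 H
  atom 8: S, bond orders sum to 1 (valence 2) → 1 H
  atom 9: aromatic c, 3 neighbours → 0 H
  atom 10: aromatic c, 3 neighbours → 0 H
  atom 11: aromatic c, 2 neighbours → 1 H
  atom 12: aromatic c, 2 neighbours → 1 H
  atom 13: aromatic c, 3 neighbours → 0 H
  atom 14: C, bond orders sum to 3 (valence 4) → 1 H
  atom 15: O, bond orders sum to 2 (valence 2) → 0 H
  atom 16: aromatic c, 3 neighbours → 0 H
  atom 17: aromatic c, 3 neighbours → 0 H
  atom 18: O, bond orders sum to 2 (valence 2) → 0 H
  atom 19: C, bond orders sum to 1 (valence 4) → 3 H
  atom 20: C, bond orders sum to 4 (valence 4) → 0 H
  atom 21: O, bond orders sum to 2 (valence 2) → 0 H
  atom 22: O, bond orders sum to 2 (valence 2) → 0 H
  atom 23: C, bond orders sum to 1 (valence 4) → 3 H
Totals → C:16, H:10, N:2, O:4, S:1.
In Hill order: C16H10N2O4S.

C16H10N2O4S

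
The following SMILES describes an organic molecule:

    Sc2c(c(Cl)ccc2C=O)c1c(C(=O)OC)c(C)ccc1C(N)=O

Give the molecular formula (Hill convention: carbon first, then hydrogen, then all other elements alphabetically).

C17H14ClNO4S

Walk through each heavy atom and fill implicit hydrogens from standard valence (C 4, N 3, O 2, S 2, halogen 1); for lowercase aromatic atoms, an aromatic c carries 1 H when it has two neighbours and 0 H with three, and aromatic n carries 0 H:
  atom 1: S, bond orders sum to 1 (valence 2) → 1 H
  atom 2: aromatic c, 3 neighbours → 0 H
  atom 3: aromatic c, 3 neighbours → 0 H
  atom 4: aromatic c, 3 neighbours → 0 H
  atom 5: Cl (halogen, monovalent) → 0 H
  atom 6: aromatic c, 2 neighbours → 1 H
  atom 7: aromatic c, 2 neighbours → 1 H
  atom 8: aromatic c, 3 neighbours → 0 H
  atom 9: C, bond orders sum to 3 (valence 4) → 1 H
  atom 10: O, bond orders sum to 2 (valence 2) → 0 H
  atom 11: aromatic c, 3 neighbours → 0 H
  atom 12: aromatic c, 3 neighbours → 0 H
  atom 13: C, bond orders sum to 4 (valence 4) → 0 H
  atom 14: O, bond orders sum to 2 (valence 2) → 0 H
  atom 15: O, bond orders sum to 2 (valence 2) → 0 H
  atom 16: C, bond orders sum to 1 (valence 4) → 3 H
  atom 17: aromatic c, 3 neighbours → 0 H
  atom 18: C, bond orders sum to 1 (valence 4) → 3 H
  atom 19: aromatic c, 2 neighbours → 1 H
  atom 20: aromatic c, 2 neighbours → 1 H
  atom 21: aromatic c, 3 neighbours → 0 H
  atom 22: C, bond orders sum to 4 (valence 4) → 0 H
  atom 23: N, bond orders sum to 1 (valence 3) → 2 H
  atom 24: O, bond orders sum to 2 (valence 2) → 0 H
Totals → C:17, H:14, Cl:1, N:1, O:4, S:1.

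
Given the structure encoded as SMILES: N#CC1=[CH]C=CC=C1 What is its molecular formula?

Walk through each heavy atom and fill implicit hydrogens from standard valence (C 4, N 3, O 2, S 2, halogen 1):
  atom 1: N, bond orders sum to 3 (valence 3) → 0 H
  atom 2: C, bond orders sum to 4 (valence 4) → 0 H
  atom 3: C, bond orders sum to 4 (valence 4) → 0 H
  atom 4: C with explicit H count 1
  atom 5: C, bond orders sum to 3 (valence 4) → 1 H
  atom 6: C, bond orders sum to 3 (valence 4) → 1 H
  atom 7: C, bond orders sum to 3 (valence 4) → 1 H
  atom 8: C, bond orders sum to 3 (valence 4) → 1 H
Totals → C:7, H:5, N:1.
In Hill order: C7H5N.

C7H5N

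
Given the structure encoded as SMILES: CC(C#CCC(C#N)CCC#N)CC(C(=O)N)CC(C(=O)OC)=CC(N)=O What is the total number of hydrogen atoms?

24

Walk through each heavy atom and fill implicit hydrogens from standard valence (C 4, N 3, O 2, S 2, halogen 1):
  atom 1: C, bond orders sum to 1 (valence 4) → 3 H
  atom 2: C, bond orders sum to 3 (valence 4) → 1 H
  atom 3: C, bond orders sum to 4 (valence 4) → 0 H
  atom 4: C, bond orders sum to 4 (valence 4) → 0 H
  atom 5: C, bond orders sum to 2 (valence 4) → 2 H
  atom 6: C, bond orders sum to 3 (valence 4) → 1 H
  atom 7: C, bond orders sum to 4 (valence 4) → 0 H
  atom 8: N, bond orders sum to 3 (valence 3) → 0 H
  atom 9: C, bond orders sum to 2 (valence 4) → 2 H
  atom 10: C, bond orders sum to 2 (valence 4) → 2 H
  atom 11: C, bond orders sum to 4 (valence 4) → 0 H
  atom 12: N, bond orders sum to 3 (valence 3) → 0 H
  atom 13: C, bond orders sum to 2 (valence 4) → 2 H
  atom 14: C, bond orders sum to 3 (valence 4) → 1 H
  atom 15: C, bond orders sum to 4 (valence 4) → 0 H
  atom 16: O, bond orders sum to 2 (valence 2) → 0 H
  atom 17: N, bond orders sum to 1 (valence 3) → 2 H
  atom 18: C, bond orders sum to 2 (valence 4) → 2 H
  atom 19: C, bond orders sum to 4 (valence 4) → 0 H
  atom 20: C, bond orders sum to 4 (valence 4) → 0 H
  atom 21: O, bond orders sum to 2 (valence 2) → 0 H
  atom 22: O, bond orders sum to 2 (valence 2) → 0 H
  atom 23: C, bond orders sum to 1 (valence 4) → 3 H
  atom 24: C, bond orders sum to 3 (valence 4) → 1 H
  atom 25: C, bond orders sum to 4 (valence 4) → 0 H
  atom 26: N, bond orders sum to 1 (valence 3) → 2 H
  atom 27: O, bond orders sum to 2 (valence 2) → 0 H
Total hydrogens: 24.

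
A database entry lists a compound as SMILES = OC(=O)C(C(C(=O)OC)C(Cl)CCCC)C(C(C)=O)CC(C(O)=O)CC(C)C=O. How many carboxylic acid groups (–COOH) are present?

The carboxylic acid motif appears at heavy-atom positions 2, 22 in the SMILES.
Other groups present: 1 aldehyde, 1 ester, 1 ketone.
Carboxylic acid count: 2.

2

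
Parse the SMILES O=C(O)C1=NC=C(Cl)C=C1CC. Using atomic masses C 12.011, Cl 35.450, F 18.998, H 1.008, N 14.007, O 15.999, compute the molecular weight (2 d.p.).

185.61 g/mol

First, the molecular formula is C8H8ClNO2 (counting implicit H from valence).
  C: 8 × 12.011 = 96.088
  Cl: 1 × 35.450 = 35.450
  H: 8 × 1.008 = 8.064
  N: 1 × 14.007 = 14.007
  O: 2 × 15.999 = 31.998
Sum: 8×12.011 + 1×35.450 + 8×1.008 + 1×14.007 + 2×15.999 = 185.607 → 185.61 g/mol.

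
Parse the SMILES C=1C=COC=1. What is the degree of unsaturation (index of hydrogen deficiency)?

3

Molecular formula: C4H4O.
DoU = (2C + 2 + N − H − X) / 2, where X is the halogen count and O/S are ignored.
    = (2·4 + 2 + 0 − 4 − 0) / 2 = 6 / 2 = 3.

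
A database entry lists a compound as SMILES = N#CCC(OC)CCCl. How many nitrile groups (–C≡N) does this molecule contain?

The nitrile motif appears at heavy-atom position 2 in the SMILES.
Other groups present: 1 ether.
Nitrile count: 1.

1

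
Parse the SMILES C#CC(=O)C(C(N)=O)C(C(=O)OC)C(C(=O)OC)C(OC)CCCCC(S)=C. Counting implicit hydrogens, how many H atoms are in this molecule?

Walk through each heavy atom and fill implicit hydrogens from standard valence (C 4, N 3, O 2, S 2, halogen 1):
  atom 1: C, bond orders sum to 3 (valence 4) → 1 H
  atom 2: C, bond orders sum to 4 (valence 4) → 0 H
  atom 3: C, bond orders sum to 4 (valence 4) → 0 H
  atom 4: O, bond orders sum to 2 (valence 2) → 0 H
  atom 5: C, bond orders sum to 3 (valence 4) → 1 H
  atom 6: C, bond orders sum to 4 (valence 4) → 0 H
  atom 7: N, bond orders sum to 1 (valence 3) → 2 H
  atom 8: O, bond orders sum to 2 (valence 2) → 0 H
  atom 9: C, bond orders sum to 3 (valence 4) → 1 H
  atom 10: C, bond orders sum to 4 (valence 4) → 0 H
  atom 11: O, bond orders sum to 2 (valence 2) → 0 H
  atom 12: O, bond orders sum to 2 (valence 2) → 0 H
  atom 13: C, bond orders sum to 1 (valence 4) → 3 H
  atom 14: C, bond orders sum to 3 (valence 4) → 1 H
  atom 15: C, bond orders sum to 4 (valence 4) → 0 H
  atom 16: O, bond orders sum to 2 (valence 2) → 0 H
  atom 17: O, bond orders sum to 2 (valence 2) → 0 H
  atom 18: C, bond orders sum to 1 (valence 4) → 3 H
  atom 19: C, bond orders sum to 3 (valence 4) → 1 H
  atom 20: O, bond orders sum to 2 (valence 2) → 0 H
  atom 21: C, bond orders sum to 1 (valence 4) → 3 H
  atom 22: C, bond orders sum to 2 (valence 4) → 2 H
  atom 23: C, bond orders sum to 2 (valence 4) → 2 H
  atom 24: C, bond orders sum to 2 (valence 4) → 2 H
  atom 25: C, bond orders sum to 2 (valence 4) → 2 H
  atom 26: C, bond orders sum to 4 (valence 4) → 0 H
  atom 27: S, bond orders sum to 1 (valence 2) → 1 H
  atom 28: C, bond orders sum to 2 (valence 4) → 2 H
Total hydrogens: 27.

27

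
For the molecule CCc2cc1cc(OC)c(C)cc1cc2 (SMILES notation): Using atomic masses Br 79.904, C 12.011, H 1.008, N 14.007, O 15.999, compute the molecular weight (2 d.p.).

200.28 g/mol

First, the molecular formula is C14H16O (counting implicit H from valence).
  C: 14 × 12.011 = 168.154
  H: 16 × 1.008 = 16.128
  O: 1 × 15.999 = 15.999
Sum: 14×12.011 + 16×1.008 + 1×15.999 = 200.281 → 200.28 g/mol.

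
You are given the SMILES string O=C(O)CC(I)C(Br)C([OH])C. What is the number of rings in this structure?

0

In SMILES, each pair of matching ring-closure digits denotes one ring-closing bond; the number of such bonds equals the number of independent rings.
Ring-closure bonds here: 0.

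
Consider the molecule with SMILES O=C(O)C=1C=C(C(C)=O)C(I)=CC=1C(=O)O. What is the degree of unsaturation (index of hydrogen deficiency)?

Degree of unsaturation = (number of rings) + (number of π bonds).
Ring closures in the SMILES: 1.
π bonds: 6 double bonds (each 1 DoU) → 6 DoU from unsaturation.
Total DoU = 1 + 6 = 7.

7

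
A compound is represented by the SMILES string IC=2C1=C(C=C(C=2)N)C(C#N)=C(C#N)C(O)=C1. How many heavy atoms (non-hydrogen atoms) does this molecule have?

Every atom symbol written in the SMILES (organic subset) is one heavy atom; implicit H are not written.
Heavy atoms by element → C:12, I:1, N:3, O:1.
Total: 17.

17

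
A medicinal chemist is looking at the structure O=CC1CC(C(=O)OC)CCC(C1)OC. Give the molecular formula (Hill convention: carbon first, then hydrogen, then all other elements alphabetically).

Walk through each heavy atom and fill implicit hydrogens from standard valence (C 4, N 3, O 2, S 2, halogen 1):
  atom 1: O, bond orders sum to 2 (valence 2) → 0 H
  atom 2: C, bond orders sum to 3 (valence 4) → 1 H
  atom 3: C, bond orders sum to 3 (valence 4) → 1 H
  atom 4: C, bond orders sum to 2 (valence 4) → 2 H
  atom 5: C, bond orders sum to 3 (valence 4) → 1 H
  atom 6: C, bond orders sum to 4 (valence 4) → 0 H
  atom 7: O, bond orders sum to 2 (valence 2) → 0 H
  atom 8: O, bond orders sum to 2 (valence 2) → 0 H
  atom 9: C, bond orders sum to 1 (valence 4) → 3 H
  atom 10: C, bond orders sum to 2 (valence 4) → 2 H
  atom 11: C, bond orders sum to 2 (valence 4) → 2 H
  atom 12: C, bond orders sum to 3 (valence 4) → 1 H
  atom 13: C, bond orders sum to 2 (valence 4) → 2 H
  atom 14: O, bond orders sum to 2 (valence 2) → 0 H
  atom 15: C, bond orders sum to 1 (valence 4) → 3 H
Totals → C:11, H:18, O:4.
In Hill order: C11H18O4.

C11H18O4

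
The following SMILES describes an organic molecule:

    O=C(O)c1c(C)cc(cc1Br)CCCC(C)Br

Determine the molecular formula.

C13H16Br2O2

Walk through each heavy atom and fill implicit hydrogens from standard valence (C 4, N 3, O 2, S 2, halogen 1); for lowercase aromatic atoms, an aromatic c carries 1 H when it has two neighbours and 0 H with three, and aromatic n carries 0 H:
  atom 1: O, bond orders sum to 2 (valence 2) → 0 H
  atom 2: C, bond orders sum to 4 (valence 4) → 0 H
  atom 3: O, bond orders sum to 1 (valence 2) → 1 H
  atom 4: aromatic c, 3 neighbours → 0 H
  atom 5: aromatic c, 3 neighbours → 0 H
  atom 6: C, bond orders sum to 1 (valence 4) → 3 H
  atom 7: aromatic c, 2 neighbours → 1 H
  atom 8: aromatic c, 3 neighbours → 0 H
  atom 9: aromatic c, 2 neighbours → 1 H
  atom 10: aromatic c, 3 neighbours → 0 H
  atom 11: Br (halogen, monovalent) → 0 H
  atom 12: C, bond orders sum to 2 (valence 4) → 2 H
  atom 13: C, bond orders sum to 2 (valence 4) → 2 H
  atom 14: C, bond orders sum to 2 (valence 4) → 2 H
  atom 15: C, bond orders sum to 3 (valence 4) → 1 H
  atom 16: C, bond orders sum to 1 (valence 4) → 3 H
  atom 17: Br (halogen, monovalent) → 0 H
Totals → C:13, H:16, Br:2, O:2.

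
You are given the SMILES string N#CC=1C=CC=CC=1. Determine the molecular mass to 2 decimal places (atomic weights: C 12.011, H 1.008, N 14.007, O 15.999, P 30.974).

First, the molecular formula is C7H5N (counting implicit H from valence).
  C: 7 × 12.011 = 84.077
  H: 5 × 1.008 = 5.040
  N: 1 × 14.007 = 14.007
Sum: 7×12.011 + 5×1.008 + 1×14.007 = 103.124 → 103.12 g/mol.

103.12 g/mol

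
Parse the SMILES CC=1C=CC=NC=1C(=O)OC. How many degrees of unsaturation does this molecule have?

5

Molecular formula: C8H9NO2.
DoU = (2C + 2 + N − H − X) / 2, where X is the halogen count and O/S are ignored.
    = (2·8 + 2 + 1 − 9 − 0) / 2 = 10 / 2 = 5.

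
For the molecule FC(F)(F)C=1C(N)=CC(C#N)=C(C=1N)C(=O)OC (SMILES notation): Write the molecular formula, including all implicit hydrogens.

C10H8F3N3O2

Walk through each heavy atom and fill implicit hydrogens from standard valence (C 4, N 3, O 2, S 2, halogen 1):
  atom 1: F (halogen, monovalent) → 0 H
  atom 2: C, bond orders sum to 4 (valence 4) → 0 H
  atom 3: F (halogen, monovalent) → 0 H
  atom 4: F (halogen, monovalent) → 0 H
  atom 5: C, bond orders sum to 4 (valence 4) → 0 H
  atom 6: C, bond orders sum to 4 (valence 4) → 0 H
  atom 7: N, bond orders sum to 1 (valence 3) → 2 H
  atom 8: C, bond orders sum to 3 (valence 4) → 1 H
  atom 9: C, bond orders sum to 4 (valence 4) → 0 H
  atom 10: C, bond orders sum to 4 (valence 4) → 0 H
  atom 11: N, bond orders sum to 3 (valence 3) → 0 H
  atom 12: C, bond orders sum to 4 (valence 4) → 0 H
  atom 13: C, bond orders sum to 4 (valence 4) → 0 H
  atom 14: N, bond orders sum to 1 (valence 3) → 2 H
  atom 15: C, bond orders sum to 4 (valence 4) → 0 H
  atom 16: O, bond orders sum to 2 (valence 2) → 0 H
  atom 17: O, bond orders sum to 2 (valence 2) → 0 H
  atom 18: C, bond orders sum to 1 (valence 4) → 3 H
Totals → C:10, H:8, F:3, N:3, O:2.
In Hill order: C10H8F3N3O2.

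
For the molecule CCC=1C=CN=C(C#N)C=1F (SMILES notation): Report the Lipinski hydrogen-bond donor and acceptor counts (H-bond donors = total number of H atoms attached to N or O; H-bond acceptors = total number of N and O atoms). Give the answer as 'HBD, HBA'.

Donors: find every N or O and count the H atoms it carries.
  atom 6 (N): bond orders sum to 3 → 0 H
  atom 9 (N): bond orders sum to 3 → 0 H
Lipinski HBD = 0.
Acceptors: N atoms = 2, O atoms = 0 → HBA = 2.

0, 2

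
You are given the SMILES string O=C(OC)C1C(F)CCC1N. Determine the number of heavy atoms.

11

Every atom symbol written in the SMILES (organic subset) is one heavy atom; implicit H are not written.
Heavy atoms by element → C:7, F:1, N:1, O:2.
Total: 11.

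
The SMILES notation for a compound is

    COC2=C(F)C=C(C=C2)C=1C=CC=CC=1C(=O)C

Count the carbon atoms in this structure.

15

Count every carbon token in the SMILES (each C, including those in ring-closure positions and inside branches).
Carbon count: 15.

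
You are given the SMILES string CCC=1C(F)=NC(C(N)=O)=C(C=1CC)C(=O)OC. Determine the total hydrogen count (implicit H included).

Walk through each heavy atom and fill implicit hydrogens from standard valence (C 4, N 3, O 2, S 2, halogen 1):
  atom 1: C, bond orders sum to 1 (valence 4) → 3 H
  atom 2: C, bond orders sum to 2 (valence 4) → 2 H
  atom 3: C, bond orders sum to 4 (valence 4) → 0 H
  atom 4: C, bond orders sum to 4 (valence 4) → 0 H
  atom 5: F (halogen, monovalent) → 0 H
  atom 6: N, bond orders sum to 3 (valence 3) → 0 H
  atom 7: C, bond orders sum to 4 (valence 4) → 0 H
  atom 8: C, bond orders sum to 4 (valence 4) → 0 H
  atom 9: N, bond orders sum to 1 (valence 3) → 2 H
  atom 10: O, bond orders sum to 2 (valence 2) → 0 H
  atom 11: C, bond orders sum to 4 (valence 4) → 0 H
  atom 12: C, bond orders sum to 4 (valence 4) → 0 H
  atom 13: C, bond orders sum to 2 (valence 4) → 2 H
  atom 14: C, bond orders sum to 1 (valence 4) → 3 H
  atom 15: C, bond orders sum to 4 (valence 4) → 0 H
  atom 16: O, bond orders sum to 2 (valence 2) → 0 H
  atom 17: O, bond orders sum to 2 (valence 2) → 0 H
  atom 18: C, bond orders sum to 1 (valence 4) → 3 H
Total hydrogens: 15.

15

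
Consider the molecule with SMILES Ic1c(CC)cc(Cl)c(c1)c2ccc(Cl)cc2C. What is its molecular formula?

Walk through each heavy atom and fill implicit hydrogens from standard valence (C 4, N 3, O 2, S 2, halogen 1); for lowercase aromatic atoms, an aromatic c carries 1 H when it has two neighbours and 0 H with three, and aromatic n carries 0 H:
  atom 1: I (halogen, monovalent) → 0 H
  atom 2: aromatic c, 3 neighbours → 0 H
  atom 3: aromatic c, 3 neighbours → 0 H
  atom 4: C, bond orders sum to 2 (valence 4) → 2 H
  atom 5: C, bond orders sum to 1 (valence 4) → 3 H
  atom 6: aromatic c, 2 neighbours → 1 H
  atom 7: aromatic c, 3 neighbours → 0 H
  atom 8: Cl (halogen, monovalent) → 0 H
  atom 9: aromatic c, 3 neighbours → 0 H
  atom 10: aromatic c, 2 neighbours → 1 H
  atom 11: aromatic c, 3 neighbours → 0 H
  atom 12: aromatic c, 2 neighbours → 1 H
  atom 13: aromatic c, 2 neighbours → 1 H
  atom 14: aromatic c, 3 neighbours → 0 H
  atom 15: Cl (halogen, monovalent) → 0 H
  atom 16: aromatic c, 2 neighbours → 1 H
  atom 17: aromatic c, 3 neighbours → 0 H
  atom 18: C, bond orders sum to 1 (valence 4) → 3 H
Totals → C:15, H:13, Cl:2, I:1.

C15H13Cl2I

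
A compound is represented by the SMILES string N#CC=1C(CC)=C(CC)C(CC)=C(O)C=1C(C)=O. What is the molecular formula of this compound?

Walk through each heavy atom and fill implicit hydrogens from standard valence (C 4, N 3, O 2, S 2, halogen 1):
  atom 1: N, bond orders sum to 3 (valence 3) → 0 H
  atom 2: C, bond orders sum to 4 (valence 4) → 0 H
  atom 3: C, bond orders sum to 4 (valence 4) → 0 H
  atom 4: C, bond orders sum to 4 (valence 4) → 0 H
  atom 5: C, bond orders sum to 2 (valence 4) → 2 H
  atom 6: C, bond orders sum to 1 (valence 4) → 3 H
  atom 7: C, bond orders sum to 4 (valence 4) → 0 H
  atom 8: C, bond orders sum to 2 (valence 4) → 2 H
  atom 9: C, bond orders sum to 1 (valence 4) → 3 H
  atom 10: C, bond orders sum to 4 (valence 4) → 0 H
  atom 11: C, bond orders sum to 2 (valence 4) → 2 H
  atom 12: C, bond orders sum to 1 (valence 4) → 3 H
  atom 13: C, bond orders sum to 4 (valence 4) → 0 H
  atom 14: O, bond orders sum to 1 (valence 2) → 1 H
  atom 15: C, bond orders sum to 4 (valence 4) → 0 H
  atom 16: C, bond orders sum to 4 (valence 4) → 0 H
  atom 17: C, bond orders sum to 1 (valence 4) → 3 H
  atom 18: O, bond orders sum to 2 (valence 2) → 0 H
Totals → C:15, H:19, N:1, O:2.
In Hill order: C15H19NO2.

C15H19NO2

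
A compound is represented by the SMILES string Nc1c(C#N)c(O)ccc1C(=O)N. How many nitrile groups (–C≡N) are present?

1

The nitrile motif appears at heavy-atom position 4 in the SMILES.
Other groups present: 1 amide, 1 hydroxyl, 1 primary amine.
Nitrile count: 1.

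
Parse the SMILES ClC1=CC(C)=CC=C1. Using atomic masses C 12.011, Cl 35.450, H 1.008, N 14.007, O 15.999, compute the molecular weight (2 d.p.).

126.58 g/mol

First, the molecular formula is C7H7Cl (counting implicit H from valence).
  C: 7 × 12.011 = 84.077
  Cl: 1 × 35.450 = 35.450
  H: 7 × 1.008 = 7.056
Sum: 7×12.011 + 1×35.450 + 7×1.008 = 126.583 → 126.58 g/mol.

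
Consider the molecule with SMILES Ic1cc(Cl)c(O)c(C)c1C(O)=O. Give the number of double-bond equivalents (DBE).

5

Molecular formula: C8H6ClIO3.
DoU = (2C + 2 + N − H − X) / 2, where X is the halogen count and O/S are ignored.
    = (2·8 + 2 + 0 − 6 − 2) / 2 = 10 / 2 = 5.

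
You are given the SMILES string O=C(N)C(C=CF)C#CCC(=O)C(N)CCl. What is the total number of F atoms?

Scan the SMILES for F atoms (remember two-letter symbols like Cl and Br are single atoms).
Fluorine count: 1.

1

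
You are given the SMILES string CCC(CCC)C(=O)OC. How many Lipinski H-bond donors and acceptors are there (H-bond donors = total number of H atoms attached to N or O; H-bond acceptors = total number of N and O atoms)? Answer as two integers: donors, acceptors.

Donors: find every N or O and count the H atoms it carries.
  atom 8 (O): bond orders sum to 2 → 0 H
  atom 9 (O): bond orders sum to 2 → 0 H
Lipinski HBD = 0.
Acceptors: N atoms = 0, O atoms = 2 → HBA = 2.

0, 2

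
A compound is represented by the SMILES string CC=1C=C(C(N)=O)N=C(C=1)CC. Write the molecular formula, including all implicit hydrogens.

Walk through each heavy atom and fill implicit hydrogens from standard valence (C 4, N 3, O 2, S 2, halogen 1):
  atom 1: C, bond orders sum to 1 (valence 4) → 3 H
  atom 2: C, bond orders sum to 4 (valence 4) → 0 H
  atom 3: C, bond orders sum to 3 (valence 4) → 1 H
  atom 4: C, bond orders sum to 4 (valence 4) → 0 H
  atom 5: C, bond orders sum to 4 (valence 4) → 0 H
  atom 6: N, bond orders sum to 1 (valence 3) → 2 H
  atom 7: O, bond orders sum to 2 (valence 2) → 0 H
  atom 8: N, bond orders sum to 3 (valence 3) → 0 H
  atom 9: C, bond orders sum to 4 (valence 4) → 0 H
  atom 10: C, bond orders sum to 3 (valence 4) → 1 H
  atom 11: C, bond orders sum to 2 (valence 4) → 2 H
  atom 12: C, bond orders sum to 1 (valence 4) → 3 H
Totals → C:9, H:12, N:2, O:1.

C9H12N2O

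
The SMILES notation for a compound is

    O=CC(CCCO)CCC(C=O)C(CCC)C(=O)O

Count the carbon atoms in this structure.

Count every carbon token in the SMILES (each C, including those in ring-closure positions and inside branches).
Carbon count: 14.

14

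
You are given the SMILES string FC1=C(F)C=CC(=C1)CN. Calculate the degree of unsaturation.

Molecular formula: C7H7F2N.
DoU = (2C + 2 + N − H − X) / 2, where X is the halogen count and O/S are ignored.
    = (2·7 + 2 + 1 − 7 − 2) / 2 = 8 / 2 = 4.

4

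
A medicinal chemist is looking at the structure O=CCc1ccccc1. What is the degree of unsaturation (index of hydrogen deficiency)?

Molecular formula: C8H8O.
DoU = (2C + 2 + N − H − X) / 2, where X is the halogen count and O/S are ignored.
    = (2·8 + 2 + 0 − 8 − 0) / 2 = 10 / 2 = 5.

5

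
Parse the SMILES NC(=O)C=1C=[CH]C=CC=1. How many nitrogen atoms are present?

1

Scan the SMILES for N atoms (remember two-letter symbols like Cl and Br are single atoms).
Nitrogen count: 1.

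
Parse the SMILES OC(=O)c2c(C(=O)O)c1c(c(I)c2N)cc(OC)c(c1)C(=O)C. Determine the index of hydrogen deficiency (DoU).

Molecular formula: C15H12INO6.
DoU = (2C + 2 + N − H − X) / 2, where X is the halogen count and O/S are ignored.
    = (2·15 + 2 + 1 − 12 − 1) / 2 = 20 / 2 = 10.

10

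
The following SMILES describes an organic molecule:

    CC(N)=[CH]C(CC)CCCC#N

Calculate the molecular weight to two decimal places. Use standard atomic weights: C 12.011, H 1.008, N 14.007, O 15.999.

166.27 g/mol

First, the molecular formula is C10H18N2 (counting implicit H from valence).
  C: 10 × 12.011 = 120.110
  H: 18 × 1.008 = 18.144
  N: 2 × 14.007 = 28.014
Sum: 10×12.011 + 18×1.008 + 2×14.007 = 166.268 → 166.27 g/mol.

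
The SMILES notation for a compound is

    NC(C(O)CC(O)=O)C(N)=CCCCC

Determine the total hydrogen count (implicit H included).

Walk through each heavy atom and fill implicit hydrogens from standard valence (C 4, N 3, O 2, S 2, halogen 1):
  atom 1: N, bond orders sum to 1 (valence 3) → 2 H
  atom 2: C, bond orders sum to 3 (valence 4) → 1 H
  atom 3: C, bond orders sum to 3 (valence 4) → 1 H
  atom 4: O, bond orders sum to 1 (valence 2) → 1 H
  atom 5: C, bond orders sum to 2 (valence 4) → 2 H
  atom 6: C, bond orders sum to 4 (valence 4) → 0 H
  atom 7: O, bond orders sum to 1 (valence 2) → 1 H
  atom 8: O, bond orders sum to 2 (valence 2) → 0 H
  atom 9: C, bond orders sum to 4 (valence 4) → 0 H
  atom 10: N, bond orders sum to 1 (valence 3) → 2 H
  atom 11: C, bond orders sum to 3 (valence 4) → 1 H
  atom 12: C, bond orders sum to 2 (valence 4) → 2 H
  atom 13: C, bond orders sum to 2 (valence 4) → 2 H
  atom 14: C, bond orders sum to 2 (valence 4) → 2 H
  atom 15: C, bond orders sum to 1 (valence 4) → 3 H
Total hydrogens: 20.

20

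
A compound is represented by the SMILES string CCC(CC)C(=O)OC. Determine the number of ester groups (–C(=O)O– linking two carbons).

1

The ester motif appears at heavy-atom position 6 in the SMILES.
Ester count: 1.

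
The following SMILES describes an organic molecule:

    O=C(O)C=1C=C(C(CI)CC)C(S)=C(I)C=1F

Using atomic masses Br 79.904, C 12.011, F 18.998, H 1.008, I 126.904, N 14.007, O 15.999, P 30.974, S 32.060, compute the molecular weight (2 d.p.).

480.07 g/mol

First, the molecular formula is C11H11FI2O2S (counting implicit H from valence).
  C: 11 × 12.011 = 132.121
  F: 1 × 18.998 = 18.998
  H: 11 × 1.008 = 11.088
  I: 2 × 126.904 = 253.808
  O: 2 × 15.999 = 31.998
  S: 1 × 32.060 = 32.060
Sum: 11×12.011 + 1×18.998 + 11×1.008 + 2×126.904 + 2×15.999 + 1×32.060 = 480.073 → 480.07 g/mol.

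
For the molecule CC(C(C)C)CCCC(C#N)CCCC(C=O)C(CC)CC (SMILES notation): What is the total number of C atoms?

Count every carbon token in the SMILES (each C, including those in ring-closure positions and inside branches).
Carbon count: 20.

20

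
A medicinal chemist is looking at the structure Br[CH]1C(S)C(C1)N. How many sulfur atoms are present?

1

Scan the SMILES for S atoms (remember two-letter symbols like Cl and Br are single atoms).
Sulfur count: 1.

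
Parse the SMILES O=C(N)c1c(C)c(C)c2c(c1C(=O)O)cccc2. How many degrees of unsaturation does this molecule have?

Molecular formula: C14H13NO3.
DoU = (2C + 2 + N − H − X) / 2, where X is the halogen count and O/S are ignored.
    = (2·14 + 2 + 1 − 13 − 0) / 2 = 18 / 2 = 9.

9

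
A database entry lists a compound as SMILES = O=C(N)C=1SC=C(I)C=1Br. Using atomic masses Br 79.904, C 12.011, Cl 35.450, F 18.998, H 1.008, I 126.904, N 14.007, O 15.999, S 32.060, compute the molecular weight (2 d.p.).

331.95 g/mol

First, the molecular formula is C5H3BrINOS (counting implicit H from valence).
  Br: 1 × 79.904 = 79.904
  C: 5 × 12.011 = 60.055
  H: 3 × 1.008 = 3.024
  I: 1 × 126.904 = 126.904
  N: 1 × 14.007 = 14.007
  O: 1 × 15.999 = 15.999
  S: 1 × 32.060 = 32.060
Sum: 1×79.904 + 5×12.011 + 3×1.008 + 1×126.904 + 1×14.007 + 1×15.999 + 1×32.060 = 331.953 → 331.95 g/mol.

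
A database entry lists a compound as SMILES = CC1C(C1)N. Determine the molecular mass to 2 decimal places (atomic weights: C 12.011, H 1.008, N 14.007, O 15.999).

71.12 g/mol

First, the molecular formula is C4H9N (counting implicit H from valence).
  C: 4 × 12.011 = 48.044
  H: 9 × 1.008 = 9.072
  N: 1 × 14.007 = 14.007
Sum: 4×12.011 + 9×1.008 + 1×14.007 = 71.123 → 71.12 g/mol.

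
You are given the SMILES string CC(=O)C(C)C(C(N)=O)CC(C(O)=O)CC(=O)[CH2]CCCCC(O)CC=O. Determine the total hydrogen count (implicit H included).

Walk through each heavy atom and fill implicit hydrogens from standard valence (C 4, N 3, O 2, S 2, halogen 1):
  atom 1: C, bond orders sum to 1 (valence 4) → 3 H
  atom 2: C, bond orders sum to 4 (valence 4) → 0 H
  atom 3: O, bond orders sum to 2 (valence 2) → 0 H
  atom 4: C, bond orders sum to 3 (valence 4) → 1 H
  atom 5: C, bond orders sum to 1 (valence 4) → 3 H
  atom 6: C, bond orders sum to 3 (valence 4) → 1 H
  atom 7: C, bond orders sum to 4 (valence 4) → 0 H
  atom 8: N, bond orders sum to 1 (valence 3) → 2 H
  atom 9: O, bond orders sum to 2 (valence 2) → 0 H
  atom 10: C, bond orders sum to 2 (valence 4) → 2 H
  atom 11: C, bond orders sum to 3 (valence 4) → 1 H
  atom 12: C, bond orders sum to 4 (valence 4) → 0 H
  atom 13: O, bond orders sum to 1 (valence 2) → 1 H
  atom 14: O, bond orders sum to 2 (valence 2) → 0 H
  atom 15: C, bond orders sum to 2 (valence 4) → 2 H
  atom 16: C, bond orders sum to 4 (valence 4) → 0 H
  atom 17: O, bond orders sum to 2 (valence 2) → 0 H
  atom 18: C with explicit H count 2
  atom 19: C, bond orders sum to 2 (valence 4) → 2 H
  atom 20: C, bond orders sum to 2 (valence 4) → 2 H
  atom 21: C, bond orders sum to 2 (valence 4) → 2 H
  atom 22: C, bond orders sum to 2 (valence 4) → 2 H
  atom 23: C, bond orders sum to 3 (valence 4) → 1 H
  atom 24: O, bond orders sum to 1 (valence 2) → 1 H
  atom 25: C, bond orders sum to 2 (valence 4) → 2 H
  atom 26: C, bond orders sum to 3 (valence 4) → 1 H
  atom 27: O, bond orders sum to 2 (valence 2) → 0 H
Total hydrogens: 31.

31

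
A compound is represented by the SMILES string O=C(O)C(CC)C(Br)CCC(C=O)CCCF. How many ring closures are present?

0

In SMILES, each pair of matching ring-closure digits denotes one ring-closing bond; the number of such bonds equals the number of independent rings.
Ring-closure bonds here: 0.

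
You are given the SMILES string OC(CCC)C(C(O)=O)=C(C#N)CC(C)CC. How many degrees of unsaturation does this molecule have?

Molecular formula: C13H21NO3.
DoU = (2C + 2 + N − H − X) / 2, where X is the halogen count and O/S are ignored.
    = (2·13 + 2 + 1 − 21 − 0) / 2 = 8 / 2 = 4.

4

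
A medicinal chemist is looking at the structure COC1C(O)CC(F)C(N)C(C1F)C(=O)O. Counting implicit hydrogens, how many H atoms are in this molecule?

15

Walk through each heavy atom and fill implicit hydrogens from standard valence (C 4, N 3, O 2, S 2, halogen 1):
  atom 1: C, bond orders sum to 1 (valence 4) → 3 H
  atom 2: O, bond orders sum to 2 (valence 2) → 0 H
  atom 3: C, bond orders sum to 3 (valence 4) → 1 H
  atom 4: C, bond orders sum to 3 (valence 4) → 1 H
  atom 5: O, bond orders sum to 1 (valence 2) → 1 H
  atom 6: C, bond orders sum to 2 (valence 4) → 2 H
  atom 7: C, bond orders sum to 3 (valence 4) → 1 H
  atom 8: F (halogen, monovalent) → 0 H
  atom 9: C, bond orders sum to 3 (valence 4) → 1 H
  atom 10: N, bond orders sum to 1 (valence 3) → 2 H
  atom 11: C, bond orders sum to 3 (valence 4) → 1 H
  atom 12: C, bond orders sum to 3 (valence 4) → 1 H
  atom 13: F (halogen, monovalent) → 0 H
  atom 14: C, bond orders sum to 4 (valence 4) → 0 H
  atom 15: O, bond orders sum to 2 (valence 2) → 0 H
  atom 16: O, bond orders sum to 1 (valence 2) → 1 H
Total hydrogens: 15.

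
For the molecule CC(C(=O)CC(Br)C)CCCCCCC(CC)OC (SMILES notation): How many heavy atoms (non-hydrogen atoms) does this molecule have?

19

Every atom symbol written in the SMILES (organic subset) is one heavy atom; implicit H are not written.
Heavy atoms by element → Br:1, C:16, O:2.
Total: 19.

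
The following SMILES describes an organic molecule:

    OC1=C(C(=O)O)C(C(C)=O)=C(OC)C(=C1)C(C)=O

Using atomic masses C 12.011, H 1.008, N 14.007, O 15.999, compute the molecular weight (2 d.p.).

First, the molecular formula is C12H12O6 (counting implicit H from valence).
  C: 12 × 12.011 = 144.132
  H: 12 × 1.008 = 12.096
  O: 6 × 15.999 = 95.994
Sum: 12×12.011 + 12×1.008 + 6×15.999 = 252.222 → 252.22 g/mol.

252.22 g/mol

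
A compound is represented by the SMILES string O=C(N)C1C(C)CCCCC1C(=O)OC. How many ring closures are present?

In SMILES, each pair of matching ring-closure digits denotes one ring-closing bond; the number of such bonds equals the number of independent rings.
Ring-closure bonds here: 1.

1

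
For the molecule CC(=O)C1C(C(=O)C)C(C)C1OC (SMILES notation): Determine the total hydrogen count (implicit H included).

16

Walk through each heavy atom and fill implicit hydrogens from standard valence (C 4, N 3, O 2, S 2, halogen 1):
  atom 1: C, bond orders sum to 1 (valence 4) → 3 H
  atom 2: C, bond orders sum to 4 (valence 4) → 0 H
  atom 3: O, bond orders sum to 2 (valence 2) → 0 H
  atom 4: C, bond orders sum to 3 (valence 4) → 1 H
  atom 5: C, bond orders sum to 3 (valence 4) → 1 H
  atom 6: C, bond orders sum to 4 (valence 4) → 0 H
  atom 7: O, bond orders sum to 2 (valence 2) → 0 H
  atom 8: C, bond orders sum to 1 (valence 4) → 3 H
  atom 9: C, bond orders sum to 3 (valence 4) → 1 H
  atom 10: C, bond orders sum to 1 (valence 4) → 3 H
  atom 11: C, bond orders sum to 3 (valence 4) → 1 H
  atom 12: O, bond orders sum to 2 (valence 2) → 0 H
  atom 13: C, bond orders sum to 1 (valence 4) → 3 H
Total hydrogens: 16.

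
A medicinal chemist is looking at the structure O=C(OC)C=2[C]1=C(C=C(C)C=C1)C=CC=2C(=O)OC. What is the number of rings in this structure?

In SMILES, each pair of matching ring-closure digits denotes one ring-closing bond; the number of such bonds equals the number of independent rings.
Ring-closure bonds here: 2.

2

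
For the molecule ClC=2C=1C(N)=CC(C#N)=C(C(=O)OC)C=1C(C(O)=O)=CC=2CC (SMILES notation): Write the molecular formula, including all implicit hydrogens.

Walk through each heavy atom and fill implicit hydrogens from standard valence (C 4, N 3, O 2, S 2, halogen 1):
  atom 1: Cl (halogen, monovalent) → 0 H
  atom 2: C, bond orders sum to 4 (valence 4) → 0 H
  atom 3: C, bond orders sum to 4 (valence 4) → 0 H
  atom 4: C, bond orders sum to 4 (valence 4) → 0 H
  atom 5: N, bond orders sum to 1 (valence 3) → 2 H
  atom 6: C, bond orders sum to 3 (valence 4) → 1 H
  atom 7: C, bond orders sum to 4 (valence 4) → 0 H
  atom 8: C, bond orders sum to 4 (valence 4) → 0 H
  atom 9: N, bond orders sum to 3 (valence 3) → 0 H
  atom 10: C, bond orders sum to 4 (valence 4) → 0 H
  atom 11: C, bond orders sum to 4 (valence 4) → 0 H
  atom 12: O, bond orders sum to 2 (valence 2) → 0 H
  atom 13: O, bond orders sum to 2 (valence 2) → 0 H
  atom 14: C, bond orders sum to 1 (valence 4) → 3 H
  atom 15: C, bond orders sum to 4 (valence 4) → 0 H
  atom 16: C, bond orders sum to 4 (valence 4) → 0 H
  atom 17: C, bond orders sum to 4 (valence 4) → 0 H
  atom 18: O, bond orders sum to 1 (valence 2) → 1 H
  atom 19: O, bond orders sum to 2 (valence 2) → 0 H
  atom 20: C, bond orders sum to 3 (valence 4) → 1 H
  atom 21: C, bond orders sum to 4 (valence 4) → 0 H
  atom 22: C, bond orders sum to 2 (valence 4) → 2 H
  atom 23: C, bond orders sum to 1 (valence 4) → 3 H
Totals → C:16, H:13, Cl:1, N:2, O:4.
In Hill order: C16H13ClN2O4.

C16H13ClN2O4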